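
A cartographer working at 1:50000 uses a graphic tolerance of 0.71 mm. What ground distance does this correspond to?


ground = 0.71 mm * 50000 / 1000 = 35.5 m

35.5 m


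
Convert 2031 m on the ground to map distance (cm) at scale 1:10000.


map_cm = 2031 * 100 / 10000 = 20.31 cm

20.31 cm


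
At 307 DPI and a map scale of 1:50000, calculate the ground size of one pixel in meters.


pixel_cm = 2.54 / 307 ≈ 0.008274 cm
ground = pixel_cm * 50000 / 100 = 2.54 * 50000 / (307 * 100) = 127000 / 30700 ≈ 4.14 m

4.14 m


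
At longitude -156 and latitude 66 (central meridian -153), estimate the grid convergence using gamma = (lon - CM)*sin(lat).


gamma = (-156 - -153) * sin(66) = -3 * 0.913545 = -2.741 degrees

-2.741 degrees


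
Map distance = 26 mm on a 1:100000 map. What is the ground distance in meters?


ground = 26 mm * 100000 / 1000 = 2600.0 m

2600.0 m


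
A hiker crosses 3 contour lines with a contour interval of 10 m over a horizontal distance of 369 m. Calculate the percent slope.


elevation change = 3 * 10 = 30 m
slope = 30 / 369 * 100 = 8.1%

8.1%


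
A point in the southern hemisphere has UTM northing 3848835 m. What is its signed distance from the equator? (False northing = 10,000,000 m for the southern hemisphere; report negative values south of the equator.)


For southern: actual = 3848835 - 10000000 = -6151165 m

-6151165 m


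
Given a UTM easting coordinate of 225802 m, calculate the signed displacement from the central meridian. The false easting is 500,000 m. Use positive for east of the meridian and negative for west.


displacement = 225802 - 500000 = -274198 m

-274198 m


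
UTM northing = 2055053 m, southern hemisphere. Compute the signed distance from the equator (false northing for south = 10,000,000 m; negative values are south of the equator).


For southern: actual = 2055053 - 10000000 = -7944947 m

-7944947 m


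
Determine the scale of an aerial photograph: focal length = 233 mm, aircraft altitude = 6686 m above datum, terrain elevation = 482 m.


scale = f / (H - h) = 233 mm / 6204 m = 233 / 6204000 = 1:26627

1:26627


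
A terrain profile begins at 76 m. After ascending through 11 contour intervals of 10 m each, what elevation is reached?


elevation = 76 + 11 * 10 = 186 m

186 m


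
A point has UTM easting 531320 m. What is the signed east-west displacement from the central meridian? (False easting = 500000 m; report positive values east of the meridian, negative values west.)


displacement = 531320 - 500000 = 31320 m

31320 m


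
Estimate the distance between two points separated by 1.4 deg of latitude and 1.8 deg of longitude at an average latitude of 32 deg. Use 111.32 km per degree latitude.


dlat_km = 1.4 * 111.32 = 155.848
dlon_km = 1.8 * 111.32 * cos(32) ≈ 169.928
dist = sqrt(155.848^2 + 169.928^2) ≈ 230.6 km

230.6 km


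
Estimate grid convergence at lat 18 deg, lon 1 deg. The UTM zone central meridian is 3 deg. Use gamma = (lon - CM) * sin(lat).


gamma = (1 - 3) * sin(18) = -2 * 0.309017 = -0.618 degrees

-0.618 degrees


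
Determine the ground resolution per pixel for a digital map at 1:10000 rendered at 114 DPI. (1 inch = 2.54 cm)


pixel_cm = 2.54 / 114 ≈ 0.022281 cm
ground = pixel_cm * 10000 / 100 = 2.54 * 10000 / (114 * 100) = 25400 / 11400 ≈ 2.23 m

2.23 m


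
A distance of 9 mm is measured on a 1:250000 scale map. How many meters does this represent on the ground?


ground = 9 mm * 250000 / 1000 = 2250.0 m

2250.0 m


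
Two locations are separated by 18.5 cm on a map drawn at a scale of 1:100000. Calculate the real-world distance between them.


ground = 18.5 cm * 100000 / 100 = 18500.0 m = 18.5 km

18.5 km


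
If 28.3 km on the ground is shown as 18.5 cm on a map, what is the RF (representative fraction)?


ground = 28.3 km = 2830000 cm; RF denominator = ground / map = 2830000 / 18.5 ≈ 152973; RF = 1:152973

1:152973


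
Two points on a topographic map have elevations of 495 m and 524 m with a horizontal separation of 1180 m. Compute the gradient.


gradient = (524 - 495) / 1180 = 29 / 1180 = 0.0246

0.0246


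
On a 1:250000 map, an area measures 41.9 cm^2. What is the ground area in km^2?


ground_area = 41.9 * (250000/100)^2 = 261875000.0 m^2 = 261.875 km^2

261.875 km^2


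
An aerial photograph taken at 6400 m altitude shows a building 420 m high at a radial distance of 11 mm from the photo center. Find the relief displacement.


d = h * r / H = 420 * 11 / 6400 = 0.72 mm

0.72 mm


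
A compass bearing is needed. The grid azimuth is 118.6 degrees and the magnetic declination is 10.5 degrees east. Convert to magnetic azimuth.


magnetic azimuth = grid azimuth - declination (east +ve)
mag_az = 118.6 - 10.5 = 108.1 degrees

108.1 degrees


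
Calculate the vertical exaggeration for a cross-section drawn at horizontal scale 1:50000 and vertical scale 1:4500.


VE = horizontal_scale / vertical_scale = 50000 / 4500 ≈ 11.1

11.1x


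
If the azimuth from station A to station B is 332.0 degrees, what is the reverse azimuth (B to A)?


back azimuth = (332.0 + 180) mod 360 = 152.0 degrees

152.0 degrees


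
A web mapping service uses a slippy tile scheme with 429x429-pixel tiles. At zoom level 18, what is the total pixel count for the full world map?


tiles per axis = 2^18 = 262144
total tiles = 262144^2 = 68719476736
pixels per axis = 262144 * 429 = 112459776
total pixels = 112459776^2 = 12647201217970176

12647201217970176 pixels


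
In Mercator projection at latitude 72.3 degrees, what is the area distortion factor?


area_distortion = 1/cos^2(72.3) = 10.818

10.818


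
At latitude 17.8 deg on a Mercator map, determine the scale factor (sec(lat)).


SF = 1 / cos(17.8) = 1 / 0.952129 = 1.05

1.05


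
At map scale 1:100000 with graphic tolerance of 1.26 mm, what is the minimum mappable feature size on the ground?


ground = 1.26 mm * 100000 / 1000 = 126.0 m

126.0 m


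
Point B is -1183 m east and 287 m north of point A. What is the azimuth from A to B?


az = atan2(-1183, 287) = -76.4 deg
adjusted to 0-360: 283.6 degrees

283.6 degrees


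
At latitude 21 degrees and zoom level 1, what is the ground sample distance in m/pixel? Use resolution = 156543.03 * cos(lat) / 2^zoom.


res = 156543.03 * cos(21) / 2^1 = 156543.03 * 0.93358043 / 2 = 73072.75 m/pixel

73072.75 m/pixel


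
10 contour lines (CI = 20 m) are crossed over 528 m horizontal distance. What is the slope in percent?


elevation change = 10 * 20 = 200 m
slope = 200 / 528 * 100 = 37.9%

37.9%


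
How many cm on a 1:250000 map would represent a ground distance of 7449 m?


map_cm = 7449 * 100 / 250000 = 2.9796 cm ≈ 2.98 cm

2.98 cm


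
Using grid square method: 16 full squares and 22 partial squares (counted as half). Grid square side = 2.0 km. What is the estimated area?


effective squares = 16 + 22 * 0.5 = 27.0
area = 27.0 * 4.0 = 108.0 km^2

108.0 km^2


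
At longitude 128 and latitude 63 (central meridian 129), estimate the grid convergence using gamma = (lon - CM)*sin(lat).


gamma = (128 - 129) * sin(63) = -1 * 0.891007 = -0.891 degrees

-0.891 degrees


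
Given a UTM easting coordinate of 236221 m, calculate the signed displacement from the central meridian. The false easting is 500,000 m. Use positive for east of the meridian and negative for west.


displacement = 236221 - 500000 = -263779 m

-263779 m


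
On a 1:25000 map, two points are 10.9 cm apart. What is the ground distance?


ground = 10.9 cm * 25000 / 100 = 2725.0 m = 2.725 km

2.725 km


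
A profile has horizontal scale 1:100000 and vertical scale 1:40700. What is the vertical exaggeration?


VE = horizontal_scale / vertical_scale = 100000 / 40700 ≈ 2.5

2.5x


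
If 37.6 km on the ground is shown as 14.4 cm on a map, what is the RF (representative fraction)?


ground = 37.6 km = 3760000 cm; RF denominator = ground / map = 3760000 / 14.4 ≈ 261111; RF = 1:261111

1:261111


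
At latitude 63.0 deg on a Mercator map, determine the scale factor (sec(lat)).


SF = 1 / cos(63.0) = 1 / 0.45399 = 2.203

2.203


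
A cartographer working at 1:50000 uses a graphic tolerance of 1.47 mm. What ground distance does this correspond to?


ground = 1.47 mm * 50000 / 1000 = 73.5 m

73.5 m


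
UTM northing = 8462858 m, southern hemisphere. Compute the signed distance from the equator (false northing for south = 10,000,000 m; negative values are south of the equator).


For southern: actual = 8462858 - 10000000 = -1537142 m

-1537142 m


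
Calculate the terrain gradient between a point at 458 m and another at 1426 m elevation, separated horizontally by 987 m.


gradient = (1426 - 458) / 987 = 968 / 987 = 0.9807

0.9807


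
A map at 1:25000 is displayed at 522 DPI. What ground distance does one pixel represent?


pixel_cm = 2.54 / 522 ≈ 0.004866 cm
ground = pixel_cm * 25000 / 100 = 2.54 * 25000 / (522 * 100) = 63500 / 52200 ≈ 1.22 m

1.22 m


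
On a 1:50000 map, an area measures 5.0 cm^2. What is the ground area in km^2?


ground_area = 5.0 * (50000/100)^2 = 1250000.0 m^2 = 1.25 km^2

1.25 km^2


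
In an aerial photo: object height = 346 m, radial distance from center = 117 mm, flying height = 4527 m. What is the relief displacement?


d = h * r / H = 346 * 117 / 4527 = 8.94 mm

8.94 mm


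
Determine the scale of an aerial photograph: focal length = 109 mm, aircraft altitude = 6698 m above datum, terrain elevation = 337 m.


scale = f / (H - h) = 109 mm / 6361 m = 109 / 6361000 = 1:58358

1:58358


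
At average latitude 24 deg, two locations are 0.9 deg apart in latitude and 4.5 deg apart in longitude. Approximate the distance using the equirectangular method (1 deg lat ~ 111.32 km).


dlat_km = 0.9 * 111.32 = 100.188
dlon_km = 4.5 * 111.32 * cos(24) ≈ 457.631
dist = sqrt(100.188^2 + 457.631^2) ≈ 468.5 km

468.5 km


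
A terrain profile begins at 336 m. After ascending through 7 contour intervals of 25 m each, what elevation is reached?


elevation = 336 + 7 * 25 = 511 m

511 m


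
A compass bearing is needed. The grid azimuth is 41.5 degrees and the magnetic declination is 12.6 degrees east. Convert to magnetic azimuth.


magnetic azimuth = grid azimuth - declination (east +ve)
mag_az = 41.5 - 12.6 = 28.9 degrees

28.9 degrees


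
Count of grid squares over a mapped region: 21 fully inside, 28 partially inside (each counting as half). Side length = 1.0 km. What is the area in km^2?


effective squares = 21 + 28 * 0.5 = 35.0
area = 35.0 * 1.0 = 35.0 km^2

35.0 km^2


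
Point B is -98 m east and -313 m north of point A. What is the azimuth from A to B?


az = atan2(-98, -313) = -162.6 deg
adjusted to 0-360: 197.4 degrees

197.4 degrees


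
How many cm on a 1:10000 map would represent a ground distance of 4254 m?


map_cm = 4254 * 100 / 10000 = 42.54 cm

42.54 cm


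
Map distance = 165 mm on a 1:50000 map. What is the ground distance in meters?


ground = 165 mm * 50000 / 1000 = 8250.0 m

8250.0 m


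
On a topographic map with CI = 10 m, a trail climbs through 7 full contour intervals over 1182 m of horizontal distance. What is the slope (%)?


elevation change = 7 * 10 = 70 m
slope = 70 / 1182 * 100 = 5.9%

5.9%


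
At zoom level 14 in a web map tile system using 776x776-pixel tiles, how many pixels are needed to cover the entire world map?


tiles per axis = 2^14 = 16384
total tiles = 16384^2 = 268435456
pixels per axis = 16384 * 776 = 12713984
total pixels = 12713984^2 = 161645389152256

161645389152256 pixels


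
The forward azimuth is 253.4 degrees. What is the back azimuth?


back azimuth = (253.4 + 180) mod 360 = 73.4 degrees

73.4 degrees


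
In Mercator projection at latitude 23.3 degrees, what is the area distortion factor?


area_distortion = 1/cos^2(23.3) = 1.185

1.185


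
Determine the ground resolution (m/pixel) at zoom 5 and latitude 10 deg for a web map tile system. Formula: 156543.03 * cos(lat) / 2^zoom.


res = 156543.03 * cos(10) / 2^5 = 156543.03 * 0.98480775 / 32 = 4817.65 m/pixel

4817.65 m/pixel


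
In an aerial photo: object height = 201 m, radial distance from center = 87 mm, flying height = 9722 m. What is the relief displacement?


d = h * r / H = 201 * 87 / 9722 = 1.8 mm

1.8 mm


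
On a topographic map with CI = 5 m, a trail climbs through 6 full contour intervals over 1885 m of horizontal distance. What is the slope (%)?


elevation change = 6 * 5 = 30 m
slope = 30 / 1885 * 100 = 1.6%

1.6%


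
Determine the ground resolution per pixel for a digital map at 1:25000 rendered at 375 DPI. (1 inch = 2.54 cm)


pixel_cm = 2.54 / 375 ≈ 0.006773 cm
ground = pixel_cm * 25000 / 100 = 2.54 * 25000 / (375 * 100) = 63500 / 37500 ≈ 1.69 m

1.69 m


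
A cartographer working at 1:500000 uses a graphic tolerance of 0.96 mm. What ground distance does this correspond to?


ground = 0.96 mm * 500000 / 1000 = 480.0 m

480.0 m


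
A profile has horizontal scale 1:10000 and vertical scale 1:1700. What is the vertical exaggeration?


VE = horizontal_scale / vertical_scale = 10000 / 1700 ≈ 5.9

5.9x


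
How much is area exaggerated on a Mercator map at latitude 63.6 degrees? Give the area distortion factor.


area_distortion = 1/cos^2(63.6) = 5.058

5.058


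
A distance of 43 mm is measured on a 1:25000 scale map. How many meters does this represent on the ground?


ground = 43 mm * 25000 / 1000 = 1075.0 m

1075.0 m


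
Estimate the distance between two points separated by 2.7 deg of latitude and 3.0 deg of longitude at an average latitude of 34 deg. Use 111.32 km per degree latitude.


dlat_km = 2.7 * 111.32 = 300.564
dlon_km = 3.0 * 111.32 * cos(34) ≈ 276.865
dist = sqrt(300.564^2 + 276.865^2) ≈ 408.6 km

408.6 km


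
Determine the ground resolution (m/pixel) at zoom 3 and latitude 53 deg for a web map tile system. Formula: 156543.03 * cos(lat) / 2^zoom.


res = 156543.03 * cos(53) / 2^3 = 156543.03 * 0.60181502 / 8 = 11776.24 m/pixel

11776.24 m/pixel


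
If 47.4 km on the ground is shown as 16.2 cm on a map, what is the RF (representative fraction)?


ground = 47.4 km = 4740000 cm; RF denominator = ground / map = 4740000 / 16.2 ≈ 292593; RF = 1:292593

1:292593


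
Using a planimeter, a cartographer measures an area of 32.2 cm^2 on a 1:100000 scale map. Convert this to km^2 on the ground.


ground_area = 32.2 * (100000/100)^2 = 32200000.0 m^2 = 32.2 km^2

32.2 km^2


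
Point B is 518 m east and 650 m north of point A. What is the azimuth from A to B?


az = atan2(518, 650) = 38.6 deg
adjusted to 0-360: 38.6 degrees

38.6 degrees


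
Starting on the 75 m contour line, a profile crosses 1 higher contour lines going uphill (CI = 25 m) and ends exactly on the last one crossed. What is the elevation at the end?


elevation = 75 + 1 * 25 = 100 m

100 m


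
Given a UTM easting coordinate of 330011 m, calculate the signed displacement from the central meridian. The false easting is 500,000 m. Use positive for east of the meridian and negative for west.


displacement = 330011 - 500000 = -169989 m

-169989 m


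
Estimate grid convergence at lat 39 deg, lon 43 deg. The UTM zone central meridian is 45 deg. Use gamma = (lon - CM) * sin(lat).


gamma = (43 - 45) * sin(39) = -2 * 0.62932 = -1.259 degrees

-1.259 degrees


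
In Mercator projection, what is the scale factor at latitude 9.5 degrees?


SF = 1 / cos(9.5) = 1 / 0.986286 = 1.014

1.014


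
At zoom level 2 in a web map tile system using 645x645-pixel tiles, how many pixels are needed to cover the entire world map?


tiles per axis = 2^2 = 4
total tiles = 4^2 = 16
pixels per axis = 4 * 645 = 2580
total pixels = 2580^2 = 6656400

6656400 pixels


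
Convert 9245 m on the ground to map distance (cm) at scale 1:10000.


map_cm = 9245 * 100 / 10000 = 92.45 cm

92.45 cm


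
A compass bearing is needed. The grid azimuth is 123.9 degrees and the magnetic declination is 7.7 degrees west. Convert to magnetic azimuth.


magnetic azimuth = grid azimuth - declination (east +ve)
mag_az = 123.9 - -7.7 = 131.6 degrees

131.6 degrees


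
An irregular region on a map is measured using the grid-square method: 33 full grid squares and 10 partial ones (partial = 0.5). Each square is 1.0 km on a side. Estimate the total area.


effective squares = 33 + 10 * 0.5 = 38.0
area = 38.0 * 1.0 = 38.0 km^2

38.0 km^2


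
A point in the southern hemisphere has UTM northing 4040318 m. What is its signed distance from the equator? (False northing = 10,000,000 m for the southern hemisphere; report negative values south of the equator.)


For southern: actual = 4040318 - 10000000 = -5959682 m

-5959682 m


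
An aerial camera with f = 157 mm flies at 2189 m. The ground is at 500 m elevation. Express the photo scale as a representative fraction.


scale = f / (H - h) = 157 mm / 1689 m = 157 / 1689000 = 1:10758

1:10758


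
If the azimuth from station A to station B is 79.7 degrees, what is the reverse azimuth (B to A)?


back azimuth = (79.7 + 180) mod 360 = 259.7 degrees

259.7 degrees


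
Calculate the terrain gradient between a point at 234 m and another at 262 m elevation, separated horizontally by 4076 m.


gradient = (262 - 234) / 4076 = 28 / 4076 = 0.0069

0.0069


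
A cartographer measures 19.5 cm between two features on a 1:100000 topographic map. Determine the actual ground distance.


ground = 19.5 cm * 100000 / 100 = 19500.0 m = 19.5 km

19.5 km


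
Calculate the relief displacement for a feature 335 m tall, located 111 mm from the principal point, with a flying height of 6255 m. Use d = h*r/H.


d = h * r / H = 335 * 111 / 6255 = 5.94 mm

5.94 mm


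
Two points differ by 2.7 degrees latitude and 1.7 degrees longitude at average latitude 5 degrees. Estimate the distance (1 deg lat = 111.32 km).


dlat_km = 2.7 * 111.32 = 300.564
dlon_km = 1.7 * 111.32 * cos(5) ≈ 188.524
dist = sqrt(300.564^2 + 188.524^2) ≈ 354.8 km

354.8 km


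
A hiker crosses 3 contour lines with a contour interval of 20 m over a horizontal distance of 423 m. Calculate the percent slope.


elevation change = 3 * 20 = 60 m
slope = 60 / 423 * 100 = 14.2%

14.2%


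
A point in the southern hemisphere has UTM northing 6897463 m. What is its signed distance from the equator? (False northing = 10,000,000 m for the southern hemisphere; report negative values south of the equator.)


For southern: actual = 6897463 - 10000000 = -3102537 m

-3102537 m


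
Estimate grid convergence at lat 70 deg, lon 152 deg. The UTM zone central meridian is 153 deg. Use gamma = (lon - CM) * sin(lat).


gamma = (152 - 153) * sin(70) = -1 * 0.939693 = -0.94 degrees

-0.94 degrees


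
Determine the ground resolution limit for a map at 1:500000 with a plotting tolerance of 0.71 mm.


ground = 0.71 mm * 500000 / 1000 = 355.0 m

355.0 m


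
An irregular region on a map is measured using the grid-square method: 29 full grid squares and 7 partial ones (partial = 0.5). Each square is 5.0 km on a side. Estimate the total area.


effective squares = 29 + 7 * 0.5 = 32.5
area = 32.5 * 25.0 = 812.5 km^2

812.5 km^2


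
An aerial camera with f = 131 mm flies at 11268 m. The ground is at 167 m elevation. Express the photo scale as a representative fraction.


scale = f / (H - h) = 131 mm / 11101 m = 131 / 11101000 = 1:84740

1:84740


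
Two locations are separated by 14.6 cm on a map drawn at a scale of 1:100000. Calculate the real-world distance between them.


ground = 14.6 cm * 100000 / 100 = 14600.0 m = 14.6 km

14.6 km


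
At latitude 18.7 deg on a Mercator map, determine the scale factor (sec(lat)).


SF = 1 / cos(18.7) = 1 / 0.94721 = 1.056

1.056


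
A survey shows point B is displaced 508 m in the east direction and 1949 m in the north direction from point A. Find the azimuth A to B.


az = atan2(508, 1949) = 14.6 deg
adjusted to 0-360: 14.6 degrees

14.6 degrees


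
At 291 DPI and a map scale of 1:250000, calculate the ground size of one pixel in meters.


pixel_cm = 2.54 / 291 ≈ 0.008729 cm
ground = pixel_cm * 250000 / 100 = 2.54 * 250000 / (291 * 100) = 635000 / 29100 ≈ 21.82 m

21.82 m


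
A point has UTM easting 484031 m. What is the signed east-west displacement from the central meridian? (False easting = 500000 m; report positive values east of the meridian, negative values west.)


displacement = 484031 - 500000 = -15969 m

-15969 m


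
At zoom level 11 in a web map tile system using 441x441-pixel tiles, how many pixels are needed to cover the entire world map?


tiles per axis = 2^11 = 2048
total tiles = 2048^2 = 4194304
pixels per axis = 2048 * 441 = 903168
total pixels = 903168^2 = 815712436224

815712436224 pixels


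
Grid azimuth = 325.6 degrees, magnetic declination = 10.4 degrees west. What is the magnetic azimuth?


magnetic azimuth = grid azimuth - declination (east +ve)
mag_az = 325.6 - -10.4 = 336.0 degrees

336.0 degrees


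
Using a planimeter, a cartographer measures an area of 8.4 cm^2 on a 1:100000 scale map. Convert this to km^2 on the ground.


ground_area = 8.4 * (100000/100)^2 = 8400000.0 m^2 = 8.4 km^2

8.4 km^2


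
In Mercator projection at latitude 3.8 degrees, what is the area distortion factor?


area_distortion = 1/cos^2(3.8) = 1.004

1.004


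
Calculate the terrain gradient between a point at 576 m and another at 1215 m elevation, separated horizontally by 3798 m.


gradient = (1215 - 576) / 3798 = 639 / 3798 = 0.1682

0.1682


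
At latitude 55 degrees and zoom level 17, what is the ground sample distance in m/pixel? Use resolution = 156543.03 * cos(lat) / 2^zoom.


res = 156543.03 * cos(55) / 2^17 = 156543.03 * 0.57357644 / 131072 = 0.69 m/pixel

0.69 m/pixel


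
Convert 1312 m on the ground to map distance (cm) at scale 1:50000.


map_cm = 1312 * 100 / 50000 = 2.624 cm ≈ 2.62 cm

2.62 cm


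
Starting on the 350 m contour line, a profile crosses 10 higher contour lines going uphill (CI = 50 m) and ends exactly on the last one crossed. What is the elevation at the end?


elevation = 350 + 10 * 50 = 850 m

850 m


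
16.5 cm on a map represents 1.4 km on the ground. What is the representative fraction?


ground = 1.4 km = 140000 cm; RF denominator = ground / map = 140000 / 16.5 ≈ 8485; RF = 1:8485

1:8485


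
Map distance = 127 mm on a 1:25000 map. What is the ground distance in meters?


ground = 127 mm * 25000 / 1000 = 3175.0 m

3175.0 m


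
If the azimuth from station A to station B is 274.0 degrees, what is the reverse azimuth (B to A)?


back azimuth = (274.0 + 180) mod 360 = 94.0 degrees

94.0 degrees


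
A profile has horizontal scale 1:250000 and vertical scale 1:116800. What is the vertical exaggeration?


VE = horizontal_scale / vertical_scale = 250000 / 116800 ≈ 2.1

2.1x


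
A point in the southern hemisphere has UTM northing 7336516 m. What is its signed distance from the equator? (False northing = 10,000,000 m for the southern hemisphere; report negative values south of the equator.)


For southern: actual = 7336516 - 10000000 = -2663484 m

-2663484 m


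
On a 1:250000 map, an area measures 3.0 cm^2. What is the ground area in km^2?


ground_area = 3.0 * (250000/100)^2 = 18750000.0 m^2 = 18.75 km^2

18.75 km^2


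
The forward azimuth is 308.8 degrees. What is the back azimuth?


back azimuth = (308.8 + 180) mod 360 = 128.8 degrees

128.8 degrees


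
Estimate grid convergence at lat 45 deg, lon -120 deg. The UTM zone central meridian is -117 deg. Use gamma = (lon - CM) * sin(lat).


gamma = (-120 - -117) * sin(45) = -3 * 0.707107 = -2.121 degrees

-2.121 degrees


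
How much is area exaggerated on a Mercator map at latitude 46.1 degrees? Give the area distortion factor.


area_distortion = 1/cos^2(46.1) = 2.08

2.08


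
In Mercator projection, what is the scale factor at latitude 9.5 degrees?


SF = 1 / cos(9.5) = 1 / 0.986286 = 1.014

1.014


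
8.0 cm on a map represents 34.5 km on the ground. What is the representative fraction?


ground = 34.5 km = 3450000 cm; RF denominator = ground / map = 3450000 / 8.0 = 431250; RF = 1:431250

1:431250


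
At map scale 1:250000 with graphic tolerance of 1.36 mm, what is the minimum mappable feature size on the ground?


ground = 1.36 mm * 250000 / 1000 = 340.0 m

340.0 m


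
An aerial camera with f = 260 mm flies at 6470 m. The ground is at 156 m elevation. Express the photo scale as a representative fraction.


scale = f / (H - h) = 260 mm / 6314 m = 260 / 6314000 = 1:24285

1:24285


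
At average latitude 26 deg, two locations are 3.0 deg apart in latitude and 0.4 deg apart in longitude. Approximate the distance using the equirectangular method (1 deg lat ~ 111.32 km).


dlat_km = 3.0 * 111.32 = 333.96
dlon_km = 0.4 * 111.32 * cos(26) ≈ 40.022
dist = sqrt(333.96^2 + 40.022^2) ≈ 336.3 km

336.3 km


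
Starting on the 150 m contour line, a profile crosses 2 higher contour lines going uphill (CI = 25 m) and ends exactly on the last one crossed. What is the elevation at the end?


elevation = 150 + 2 * 25 = 200 m

200 m


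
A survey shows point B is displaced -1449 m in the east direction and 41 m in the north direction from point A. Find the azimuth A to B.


az = atan2(-1449, 41) = -88.4 deg
adjusted to 0-360: 271.6 degrees

271.6 degrees


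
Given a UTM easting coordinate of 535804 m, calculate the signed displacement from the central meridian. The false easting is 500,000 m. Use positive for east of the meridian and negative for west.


displacement = 535804 - 500000 = 35804 m

35804 m


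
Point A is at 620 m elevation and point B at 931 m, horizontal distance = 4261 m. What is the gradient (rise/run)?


gradient = (931 - 620) / 4261 = 311 / 4261 = 0.073

0.073


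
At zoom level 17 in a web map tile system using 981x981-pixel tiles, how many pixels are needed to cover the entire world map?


tiles per axis = 2^17 = 131072
total tiles = 131072^2 = 17179869184
pixels per axis = 131072 * 981 = 128581632
total pixels = 128581632^2 = 16533236087783424

16533236087783424 pixels


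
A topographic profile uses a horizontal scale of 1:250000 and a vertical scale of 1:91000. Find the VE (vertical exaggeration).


VE = horizontal_scale / vertical_scale = 250000 / 91000 ≈ 2.7

2.7x


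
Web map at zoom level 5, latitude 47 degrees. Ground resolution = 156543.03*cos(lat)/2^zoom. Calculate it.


res = 156543.03 * cos(47) / 2^5 = 156543.03 * 0.68199836 / 32 = 3336.32 m/pixel

3336.32 m/pixel


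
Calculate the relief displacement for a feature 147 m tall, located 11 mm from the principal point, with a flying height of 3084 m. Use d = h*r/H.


d = h * r / H = 147 * 11 / 3084 = 0.52 mm

0.52 mm


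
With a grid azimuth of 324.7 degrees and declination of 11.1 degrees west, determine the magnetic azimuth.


magnetic azimuth = grid azimuth - declination (east +ve)
mag_az = 324.7 - -11.1 = 335.8 degrees

335.8 degrees


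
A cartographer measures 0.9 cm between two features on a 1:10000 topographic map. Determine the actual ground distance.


ground = 0.9 cm * 10000 / 100 = 90.0 m

90.0 m


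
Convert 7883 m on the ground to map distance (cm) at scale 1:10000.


map_cm = 7883 * 100 / 10000 = 78.83 cm

78.83 cm


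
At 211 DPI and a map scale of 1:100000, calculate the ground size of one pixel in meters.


pixel_cm = 2.54 / 211 ≈ 0.012038 cm
ground = pixel_cm * 100000 / 100 = 2.54 * 100000 / (211 * 100) = 254000 / 21100 ≈ 12.04 m

12.04 m


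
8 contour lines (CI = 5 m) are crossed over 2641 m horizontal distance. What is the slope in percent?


elevation change = 8 * 5 = 40 m
slope = 40 / 2641 * 100 = 1.5%

1.5%


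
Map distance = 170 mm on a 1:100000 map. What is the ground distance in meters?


ground = 170 mm * 100000 / 1000 = 17000.0 m

17000.0 m


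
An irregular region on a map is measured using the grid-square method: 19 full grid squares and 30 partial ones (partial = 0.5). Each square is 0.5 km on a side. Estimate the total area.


effective squares = 19 + 30 * 0.5 = 34.0
area = 34.0 * 0.25 = 8.5 km^2

8.5 km^2


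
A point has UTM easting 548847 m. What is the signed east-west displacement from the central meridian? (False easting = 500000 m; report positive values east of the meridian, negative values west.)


displacement = 548847 - 500000 = 48847 m

48847 m


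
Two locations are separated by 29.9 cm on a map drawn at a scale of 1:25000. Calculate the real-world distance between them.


ground = 29.9 cm * 25000 / 100 = 7475.0 m = 7.475 km

7.475 km


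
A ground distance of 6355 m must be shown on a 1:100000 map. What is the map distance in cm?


map_cm = 6355 * 100 / 100000 = 6.355 cm ≈ 6.36 cm

6.36 cm


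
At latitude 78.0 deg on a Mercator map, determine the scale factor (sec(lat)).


SF = 1 / cos(78.0) = 1 / 0.207912 = 4.81

4.81


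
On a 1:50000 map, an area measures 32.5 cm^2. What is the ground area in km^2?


ground_area = 32.5 * (50000/100)^2 = 8125000.0 m^2 = 8.125 km^2

8.125 km^2


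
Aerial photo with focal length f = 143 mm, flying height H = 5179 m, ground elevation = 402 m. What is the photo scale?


scale = f / (H - h) = 143 mm / 4777 m = 143 / 4777000 = 1:33406

1:33406


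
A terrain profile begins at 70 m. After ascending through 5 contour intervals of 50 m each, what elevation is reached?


elevation = 70 + 5 * 50 = 320 m

320 m


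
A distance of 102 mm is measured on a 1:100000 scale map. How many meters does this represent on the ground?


ground = 102 mm * 100000 / 1000 = 10200.0 m

10200.0 m


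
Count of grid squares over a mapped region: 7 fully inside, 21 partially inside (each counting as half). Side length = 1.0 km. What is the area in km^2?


effective squares = 7 + 21 * 0.5 = 17.5
area = 17.5 * 1.0 = 17.5 km^2

17.5 km^2


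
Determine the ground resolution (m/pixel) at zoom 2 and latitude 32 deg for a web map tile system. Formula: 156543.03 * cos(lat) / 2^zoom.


res = 156543.03 * cos(32) / 2^2 = 156543.03 * 0.8480481 / 4 = 33189.0 m/pixel

33189.0 m/pixel


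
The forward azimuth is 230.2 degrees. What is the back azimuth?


back azimuth = (230.2 + 180) mod 360 = 50.2 degrees

50.2 degrees


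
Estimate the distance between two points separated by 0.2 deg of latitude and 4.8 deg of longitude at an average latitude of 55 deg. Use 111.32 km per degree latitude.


dlat_km = 0.2 * 111.32 = 22.264
dlon_km = 4.8 * 111.32 * cos(55) ≈ 306.483
dist = sqrt(22.264^2 + 306.483^2) ≈ 307.3 km

307.3 km


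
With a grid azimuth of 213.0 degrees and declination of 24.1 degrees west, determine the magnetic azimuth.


magnetic azimuth = grid azimuth - declination (east +ve)
mag_az = 213.0 - -24.1 = 237.1 degrees

237.1 degrees


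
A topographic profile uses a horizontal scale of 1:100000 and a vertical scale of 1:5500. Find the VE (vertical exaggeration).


VE = horizontal_scale / vertical_scale = 100000 / 5500 ≈ 18.2

18.2x


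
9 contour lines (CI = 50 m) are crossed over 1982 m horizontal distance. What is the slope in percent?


elevation change = 9 * 50 = 450 m
slope = 450 / 1982 * 100 = 22.7%

22.7%


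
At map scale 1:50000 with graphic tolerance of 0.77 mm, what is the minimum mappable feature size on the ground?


ground = 0.77 mm * 50000 / 1000 = 38.5 m

38.5 m


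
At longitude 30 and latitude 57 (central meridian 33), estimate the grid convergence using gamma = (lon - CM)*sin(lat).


gamma = (30 - 33) * sin(57) = -3 * 0.838671 = -2.516 degrees

-2.516 degrees


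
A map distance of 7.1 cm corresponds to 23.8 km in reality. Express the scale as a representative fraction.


ground = 23.8 km = 2380000 cm; RF denominator = ground / map = 2380000 / 7.1 ≈ 335211; RF = 1:335211

1:335211


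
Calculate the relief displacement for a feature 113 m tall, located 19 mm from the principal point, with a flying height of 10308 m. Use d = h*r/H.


d = h * r / H = 113 * 19 / 10308 = 0.21 mm

0.21 mm


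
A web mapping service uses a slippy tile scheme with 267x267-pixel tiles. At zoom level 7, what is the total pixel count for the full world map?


tiles per axis = 2^7 = 128
total tiles = 128^2 = 16384
pixels per axis = 128 * 267 = 34176
total pixels = 34176^2 = 1167998976

1167998976 pixels


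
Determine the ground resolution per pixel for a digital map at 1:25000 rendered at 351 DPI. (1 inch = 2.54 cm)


pixel_cm = 2.54 / 351 ≈ 0.007236 cm
ground = pixel_cm * 25000 / 100 = 2.54 * 25000 / (351 * 100) = 63500 / 35100 ≈ 1.81 m

1.81 m


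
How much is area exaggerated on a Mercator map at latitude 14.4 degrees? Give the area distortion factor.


area_distortion = 1/cos^2(14.4) = 1.066

1.066


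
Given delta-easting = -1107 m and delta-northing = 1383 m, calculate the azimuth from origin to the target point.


az = atan2(-1107, 1383) = -38.7 deg
adjusted to 0-360: 321.3 degrees

321.3 degrees


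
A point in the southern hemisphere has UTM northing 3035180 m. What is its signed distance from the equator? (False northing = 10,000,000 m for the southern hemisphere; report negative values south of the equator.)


For southern: actual = 3035180 - 10000000 = -6964820 m

-6964820 m


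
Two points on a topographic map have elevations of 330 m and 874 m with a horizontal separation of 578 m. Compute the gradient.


gradient = (874 - 330) / 578 = 544 / 578 = 0.9412

0.9412


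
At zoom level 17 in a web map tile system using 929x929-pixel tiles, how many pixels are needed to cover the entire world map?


tiles per axis = 2^17 = 131072
total tiles = 131072^2 = 17179869184
pixels per axis = 131072 * 929 = 121765888
total pixels = 121765888^2 = 14826931480428544

14826931480428544 pixels


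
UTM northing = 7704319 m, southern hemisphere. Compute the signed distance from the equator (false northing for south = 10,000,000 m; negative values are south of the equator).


For southern: actual = 7704319 - 10000000 = -2295681 m

-2295681 m


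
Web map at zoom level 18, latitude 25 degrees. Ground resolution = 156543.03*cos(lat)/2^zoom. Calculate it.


res = 156543.03 * cos(25) / 2^18 = 156543.03 * 0.90630779 / 262144 = 0.54 m/pixel

0.54 m/pixel


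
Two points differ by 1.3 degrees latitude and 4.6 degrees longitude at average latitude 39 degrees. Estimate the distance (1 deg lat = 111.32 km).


dlat_km = 1.3 * 111.32 = 144.716
dlon_km = 4.6 * 111.32 * cos(39) ≈ 397.955
dist = sqrt(144.716^2 + 397.955^2) ≈ 423.5 km

423.5 km


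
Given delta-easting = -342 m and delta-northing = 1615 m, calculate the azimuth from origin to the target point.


az = atan2(-342, 1615) = -12.0 deg
adjusted to 0-360: 348.0 degrees

348.0 degrees


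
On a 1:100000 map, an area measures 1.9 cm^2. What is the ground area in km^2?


ground_area = 1.9 * (100000/100)^2 = 1900000.0 m^2 = 1.9 km^2

1.9 km^2


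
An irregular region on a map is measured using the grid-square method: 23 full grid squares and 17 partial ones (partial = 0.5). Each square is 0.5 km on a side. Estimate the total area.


effective squares = 23 + 17 * 0.5 = 31.5
area = 31.5 * 0.25 = 7.875 km^2

7.875 km^2


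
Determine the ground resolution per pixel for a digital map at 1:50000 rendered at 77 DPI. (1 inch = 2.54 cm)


pixel_cm = 2.54 / 77 ≈ 0.032987 cm
ground = pixel_cm * 50000 / 100 = 2.54 * 50000 / (77 * 100) = 127000 / 7700 ≈ 16.49 m

16.49 m


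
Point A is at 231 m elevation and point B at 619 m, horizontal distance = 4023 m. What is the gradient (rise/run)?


gradient = (619 - 231) / 4023 = 388 / 4023 = 0.0964

0.0964


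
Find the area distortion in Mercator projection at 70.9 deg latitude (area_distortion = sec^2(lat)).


area_distortion = 1/cos^2(70.9) = 9.34

9.34


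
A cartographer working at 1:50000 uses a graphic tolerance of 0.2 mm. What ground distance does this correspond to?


ground = 0.2 mm * 50000 / 1000 = 10.0 m

10.0 m


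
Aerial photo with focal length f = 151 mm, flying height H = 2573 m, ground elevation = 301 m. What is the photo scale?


scale = f / (H - h) = 151 mm / 2272 m = 151 / 2272000 = 1:15046

1:15046


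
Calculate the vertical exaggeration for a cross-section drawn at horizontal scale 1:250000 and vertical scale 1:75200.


VE = horizontal_scale / vertical_scale = 250000 / 75200 ≈ 3.3

3.3x


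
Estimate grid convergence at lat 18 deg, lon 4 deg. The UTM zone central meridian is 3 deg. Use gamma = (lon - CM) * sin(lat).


gamma = (4 - 3) * sin(18) = 1 * 0.309017 = 0.309 degrees

0.309 degrees


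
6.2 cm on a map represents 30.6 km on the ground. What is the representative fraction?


ground = 30.6 km = 3060000 cm; RF denominator = ground / map = 3060000 / 6.2 ≈ 493548; RF = 1:493548

1:493548


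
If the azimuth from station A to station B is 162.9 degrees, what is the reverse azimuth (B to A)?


back azimuth = (162.9 + 180) mod 360 = 342.9 degrees

342.9 degrees


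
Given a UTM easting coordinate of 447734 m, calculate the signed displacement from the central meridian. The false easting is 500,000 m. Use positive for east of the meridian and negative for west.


displacement = 447734 - 500000 = -52266 m

-52266 m


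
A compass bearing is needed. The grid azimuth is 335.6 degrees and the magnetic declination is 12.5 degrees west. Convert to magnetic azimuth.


magnetic azimuth = grid azimuth - declination (east +ve)
mag_az = 335.6 - -12.5 = 348.1 degrees

348.1 degrees


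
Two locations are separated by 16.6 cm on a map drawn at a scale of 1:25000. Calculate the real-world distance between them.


ground = 16.6 cm * 25000 / 100 = 4150.0 m = 4.15 km

4.15 km


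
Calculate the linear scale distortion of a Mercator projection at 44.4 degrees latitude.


SF = 1 / cos(44.4) = 1 / 0.714473 = 1.4

1.4


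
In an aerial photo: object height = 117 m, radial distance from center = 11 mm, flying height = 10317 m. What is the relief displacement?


d = h * r / H = 117 * 11 / 10317 = 0.12 mm

0.12 mm


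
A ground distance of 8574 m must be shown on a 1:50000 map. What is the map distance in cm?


map_cm = 8574 * 100 / 50000 = 17.148 cm ≈ 17.15 cm

17.15 cm


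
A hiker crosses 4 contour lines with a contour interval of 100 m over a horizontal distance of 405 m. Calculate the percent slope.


elevation change = 4 * 100 = 400 m
slope = 400 / 405 * 100 = 98.8%

98.8%


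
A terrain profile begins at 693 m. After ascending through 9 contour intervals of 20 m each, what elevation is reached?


elevation = 693 + 9 * 20 = 873 m

873 m


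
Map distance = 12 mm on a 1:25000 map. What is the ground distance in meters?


ground = 12 mm * 25000 / 1000 = 300.0 m

300.0 m


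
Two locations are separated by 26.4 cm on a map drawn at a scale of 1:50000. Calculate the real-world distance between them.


ground = 26.4 cm * 50000 / 100 = 13200.0 m = 13.2 km

13.2 km


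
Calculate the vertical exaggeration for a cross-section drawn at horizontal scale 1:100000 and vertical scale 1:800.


VE = horizontal_scale / vertical_scale = 100000 / 800 = 125.0

125.0x


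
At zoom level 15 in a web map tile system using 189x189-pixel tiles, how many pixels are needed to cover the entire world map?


tiles per axis = 2^15 = 32768
total tiles = 32768^2 = 1073741824
pixels per axis = 32768 * 189 = 6193152
total pixels = 6193152^2 = 38355131695104

38355131695104 pixels
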